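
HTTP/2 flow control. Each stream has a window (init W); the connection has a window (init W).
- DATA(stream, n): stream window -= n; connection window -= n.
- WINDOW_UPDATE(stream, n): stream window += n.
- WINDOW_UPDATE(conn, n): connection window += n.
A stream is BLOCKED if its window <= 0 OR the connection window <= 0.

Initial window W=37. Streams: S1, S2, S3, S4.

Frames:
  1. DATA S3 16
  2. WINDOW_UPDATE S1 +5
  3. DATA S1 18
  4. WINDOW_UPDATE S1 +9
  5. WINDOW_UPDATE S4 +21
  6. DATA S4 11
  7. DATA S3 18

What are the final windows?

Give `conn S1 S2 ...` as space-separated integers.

Answer: -26 33 37 3 47

Derivation:
Op 1: conn=21 S1=37 S2=37 S3=21 S4=37 blocked=[]
Op 2: conn=21 S1=42 S2=37 S3=21 S4=37 blocked=[]
Op 3: conn=3 S1=24 S2=37 S3=21 S4=37 blocked=[]
Op 4: conn=3 S1=33 S2=37 S3=21 S4=37 blocked=[]
Op 5: conn=3 S1=33 S2=37 S3=21 S4=58 blocked=[]
Op 6: conn=-8 S1=33 S2=37 S3=21 S4=47 blocked=[1, 2, 3, 4]
Op 7: conn=-26 S1=33 S2=37 S3=3 S4=47 blocked=[1, 2, 3, 4]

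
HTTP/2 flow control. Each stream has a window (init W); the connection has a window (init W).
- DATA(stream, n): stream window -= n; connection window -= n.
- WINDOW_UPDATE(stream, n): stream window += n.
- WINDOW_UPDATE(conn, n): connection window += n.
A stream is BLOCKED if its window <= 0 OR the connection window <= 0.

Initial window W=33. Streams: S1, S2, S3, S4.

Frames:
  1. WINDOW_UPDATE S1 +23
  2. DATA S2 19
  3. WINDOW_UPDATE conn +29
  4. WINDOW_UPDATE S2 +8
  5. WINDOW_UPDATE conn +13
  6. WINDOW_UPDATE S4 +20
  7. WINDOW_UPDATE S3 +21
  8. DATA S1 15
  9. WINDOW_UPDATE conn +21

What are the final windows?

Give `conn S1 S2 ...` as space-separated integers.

Answer: 62 41 22 54 53

Derivation:
Op 1: conn=33 S1=56 S2=33 S3=33 S4=33 blocked=[]
Op 2: conn=14 S1=56 S2=14 S3=33 S4=33 blocked=[]
Op 3: conn=43 S1=56 S2=14 S3=33 S4=33 blocked=[]
Op 4: conn=43 S1=56 S2=22 S3=33 S4=33 blocked=[]
Op 5: conn=56 S1=56 S2=22 S3=33 S4=33 blocked=[]
Op 6: conn=56 S1=56 S2=22 S3=33 S4=53 blocked=[]
Op 7: conn=56 S1=56 S2=22 S3=54 S4=53 blocked=[]
Op 8: conn=41 S1=41 S2=22 S3=54 S4=53 blocked=[]
Op 9: conn=62 S1=41 S2=22 S3=54 S4=53 blocked=[]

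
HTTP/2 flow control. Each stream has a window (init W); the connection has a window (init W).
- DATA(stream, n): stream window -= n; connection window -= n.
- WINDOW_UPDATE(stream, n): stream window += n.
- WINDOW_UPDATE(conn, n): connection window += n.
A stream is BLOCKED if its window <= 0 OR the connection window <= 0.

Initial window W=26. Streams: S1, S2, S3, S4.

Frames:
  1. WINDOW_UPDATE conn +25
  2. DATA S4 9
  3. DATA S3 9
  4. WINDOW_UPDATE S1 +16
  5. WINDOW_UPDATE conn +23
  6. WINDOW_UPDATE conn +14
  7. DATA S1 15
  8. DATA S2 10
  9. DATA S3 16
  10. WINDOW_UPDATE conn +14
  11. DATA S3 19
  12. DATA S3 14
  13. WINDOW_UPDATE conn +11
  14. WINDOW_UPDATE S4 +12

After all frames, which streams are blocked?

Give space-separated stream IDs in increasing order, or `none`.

Answer: S3

Derivation:
Op 1: conn=51 S1=26 S2=26 S3=26 S4=26 blocked=[]
Op 2: conn=42 S1=26 S2=26 S3=26 S4=17 blocked=[]
Op 3: conn=33 S1=26 S2=26 S3=17 S4=17 blocked=[]
Op 4: conn=33 S1=42 S2=26 S3=17 S4=17 blocked=[]
Op 5: conn=56 S1=42 S2=26 S3=17 S4=17 blocked=[]
Op 6: conn=70 S1=42 S2=26 S3=17 S4=17 blocked=[]
Op 7: conn=55 S1=27 S2=26 S3=17 S4=17 blocked=[]
Op 8: conn=45 S1=27 S2=16 S3=17 S4=17 blocked=[]
Op 9: conn=29 S1=27 S2=16 S3=1 S4=17 blocked=[]
Op 10: conn=43 S1=27 S2=16 S3=1 S4=17 blocked=[]
Op 11: conn=24 S1=27 S2=16 S3=-18 S4=17 blocked=[3]
Op 12: conn=10 S1=27 S2=16 S3=-32 S4=17 blocked=[3]
Op 13: conn=21 S1=27 S2=16 S3=-32 S4=17 blocked=[3]
Op 14: conn=21 S1=27 S2=16 S3=-32 S4=29 blocked=[3]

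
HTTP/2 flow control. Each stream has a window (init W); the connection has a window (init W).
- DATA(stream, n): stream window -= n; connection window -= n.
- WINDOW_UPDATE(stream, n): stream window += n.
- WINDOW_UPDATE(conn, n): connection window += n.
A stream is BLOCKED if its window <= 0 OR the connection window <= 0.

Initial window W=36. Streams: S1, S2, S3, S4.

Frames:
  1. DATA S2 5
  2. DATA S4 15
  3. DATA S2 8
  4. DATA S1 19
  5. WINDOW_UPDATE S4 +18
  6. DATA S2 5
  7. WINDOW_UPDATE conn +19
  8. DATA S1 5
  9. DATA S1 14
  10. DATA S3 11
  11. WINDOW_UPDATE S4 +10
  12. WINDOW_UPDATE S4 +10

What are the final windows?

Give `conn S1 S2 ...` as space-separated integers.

Op 1: conn=31 S1=36 S2=31 S3=36 S4=36 blocked=[]
Op 2: conn=16 S1=36 S2=31 S3=36 S4=21 blocked=[]
Op 3: conn=8 S1=36 S2=23 S3=36 S4=21 blocked=[]
Op 4: conn=-11 S1=17 S2=23 S3=36 S4=21 blocked=[1, 2, 3, 4]
Op 5: conn=-11 S1=17 S2=23 S3=36 S4=39 blocked=[1, 2, 3, 4]
Op 6: conn=-16 S1=17 S2=18 S3=36 S4=39 blocked=[1, 2, 3, 4]
Op 7: conn=3 S1=17 S2=18 S3=36 S4=39 blocked=[]
Op 8: conn=-2 S1=12 S2=18 S3=36 S4=39 blocked=[1, 2, 3, 4]
Op 9: conn=-16 S1=-2 S2=18 S3=36 S4=39 blocked=[1, 2, 3, 4]
Op 10: conn=-27 S1=-2 S2=18 S3=25 S4=39 blocked=[1, 2, 3, 4]
Op 11: conn=-27 S1=-2 S2=18 S3=25 S4=49 blocked=[1, 2, 3, 4]
Op 12: conn=-27 S1=-2 S2=18 S3=25 S4=59 blocked=[1, 2, 3, 4]

Answer: -27 -2 18 25 59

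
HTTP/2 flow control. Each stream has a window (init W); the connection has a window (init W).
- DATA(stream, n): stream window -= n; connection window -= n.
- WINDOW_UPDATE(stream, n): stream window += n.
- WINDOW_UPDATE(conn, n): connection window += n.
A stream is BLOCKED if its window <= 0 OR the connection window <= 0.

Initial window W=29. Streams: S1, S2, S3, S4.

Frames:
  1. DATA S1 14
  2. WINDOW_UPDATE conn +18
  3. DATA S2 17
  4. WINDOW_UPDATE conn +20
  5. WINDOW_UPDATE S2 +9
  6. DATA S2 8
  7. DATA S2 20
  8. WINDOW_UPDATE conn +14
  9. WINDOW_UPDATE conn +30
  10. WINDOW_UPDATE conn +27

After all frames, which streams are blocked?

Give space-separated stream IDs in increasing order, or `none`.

Answer: S2

Derivation:
Op 1: conn=15 S1=15 S2=29 S3=29 S4=29 blocked=[]
Op 2: conn=33 S1=15 S2=29 S3=29 S4=29 blocked=[]
Op 3: conn=16 S1=15 S2=12 S3=29 S4=29 blocked=[]
Op 4: conn=36 S1=15 S2=12 S3=29 S4=29 blocked=[]
Op 5: conn=36 S1=15 S2=21 S3=29 S4=29 blocked=[]
Op 6: conn=28 S1=15 S2=13 S3=29 S4=29 blocked=[]
Op 7: conn=8 S1=15 S2=-7 S3=29 S4=29 blocked=[2]
Op 8: conn=22 S1=15 S2=-7 S3=29 S4=29 blocked=[2]
Op 9: conn=52 S1=15 S2=-7 S3=29 S4=29 blocked=[2]
Op 10: conn=79 S1=15 S2=-7 S3=29 S4=29 blocked=[2]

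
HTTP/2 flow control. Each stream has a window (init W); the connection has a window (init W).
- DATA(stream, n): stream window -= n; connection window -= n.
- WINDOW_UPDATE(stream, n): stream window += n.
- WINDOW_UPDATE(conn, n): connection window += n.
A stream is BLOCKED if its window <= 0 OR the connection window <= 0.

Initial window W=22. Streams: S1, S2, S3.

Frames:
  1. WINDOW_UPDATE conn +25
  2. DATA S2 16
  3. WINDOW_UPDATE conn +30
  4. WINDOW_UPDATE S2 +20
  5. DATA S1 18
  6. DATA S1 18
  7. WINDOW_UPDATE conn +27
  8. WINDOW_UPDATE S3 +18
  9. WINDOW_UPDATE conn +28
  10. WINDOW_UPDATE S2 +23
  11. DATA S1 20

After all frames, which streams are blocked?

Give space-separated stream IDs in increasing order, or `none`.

Answer: S1

Derivation:
Op 1: conn=47 S1=22 S2=22 S3=22 blocked=[]
Op 2: conn=31 S1=22 S2=6 S3=22 blocked=[]
Op 3: conn=61 S1=22 S2=6 S3=22 blocked=[]
Op 4: conn=61 S1=22 S2=26 S3=22 blocked=[]
Op 5: conn=43 S1=4 S2=26 S3=22 blocked=[]
Op 6: conn=25 S1=-14 S2=26 S3=22 blocked=[1]
Op 7: conn=52 S1=-14 S2=26 S3=22 blocked=[1]
Op 8: conn=52 S1=-14 S2=26 S3=40 blocked=[1]
Op 9: conn=80 S1=-14 S2=26 S3=40 blocked=[1]
Op 10: conn=80 S1=-14 S2=49 S3=40 blocked=[1]
Op 11: conn=60 S1=-34 S2=49 S3=40 blocked=[1]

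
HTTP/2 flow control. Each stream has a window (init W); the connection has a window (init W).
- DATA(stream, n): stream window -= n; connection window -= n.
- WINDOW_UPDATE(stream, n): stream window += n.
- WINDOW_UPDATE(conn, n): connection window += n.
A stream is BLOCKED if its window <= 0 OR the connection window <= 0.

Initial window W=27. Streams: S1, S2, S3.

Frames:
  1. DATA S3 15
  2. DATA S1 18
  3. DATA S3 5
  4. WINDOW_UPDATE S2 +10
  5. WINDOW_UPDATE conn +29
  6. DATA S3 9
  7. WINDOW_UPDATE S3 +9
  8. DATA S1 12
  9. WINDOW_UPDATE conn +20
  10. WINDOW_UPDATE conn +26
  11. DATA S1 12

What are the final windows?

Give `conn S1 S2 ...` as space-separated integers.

Op 1: conn=12 S1=27 S2=27 S3=12 blocked=[]
Op 2: conn=-6 S1=9 S2=27 S3=12 blocked=[1, 2, 3]
Op 3: conn=-11 S1=9 S2=27 S3=7 blocked=[1, 2, 3]
Op 4: conn=-11 S1=9 S2=37 S3=7 blocked=[1, 2, 3]
Op 5: conn=18 S1=9 S2=37 S3=7 blocked=[]
Op 6: conn=9 S1=9 S2=37 S3=-2 blocked=[3]
Op 7: conn=9 S1=9 S2=37 S3=7 blocked=[]
Op 8: conn=-3 S1=-3 S2=37 S3=7 blocked=[1, 2, 3]
Op 9: conn=17 S1=-3 S2=37 S3=7 blocked=[1]
Op 10: conn=43 S1=-3 S2=37 S3=7 blocked=[1]
Op 11: conn=31 S1=-15 S2=37 S3=7 blocked=[1]

Answer: 31 -15 37 7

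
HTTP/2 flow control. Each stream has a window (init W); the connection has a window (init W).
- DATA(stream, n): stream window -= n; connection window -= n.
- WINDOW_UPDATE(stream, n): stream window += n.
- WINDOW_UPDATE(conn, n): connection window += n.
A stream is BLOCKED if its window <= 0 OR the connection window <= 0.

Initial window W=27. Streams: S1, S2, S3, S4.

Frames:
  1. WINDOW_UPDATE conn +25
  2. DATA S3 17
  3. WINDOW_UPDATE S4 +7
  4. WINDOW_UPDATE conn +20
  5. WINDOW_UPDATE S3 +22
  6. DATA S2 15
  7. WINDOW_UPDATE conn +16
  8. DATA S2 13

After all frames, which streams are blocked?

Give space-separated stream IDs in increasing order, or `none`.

Op 1: conn=52 S1=27 S2=27 S3=27 S4=27 blocked=[]
Op 2: conn=35 S1=27 S2=27 S3=10 S4=27 blocked=[]
Op 3: conn=35 S1=27 S2=27 S3=10 S4=34 blocked=[]
Op 4: conn=55 S1=27 S2=27 S3=10 S4=34 blocked=[]
Op 5: conn=55 S1=27 S2=27 S3=32 S4=34 blocked=[]
Op 6: conn=40 S1=27 S2=12 S3=32 S4=34 blocked=[]
Op 7: conn=56 S1=27 S2=12 S3=32 S4=34 blocked=[]
Op 8: conn=43 S1=27 S2=-1 S3=32 S4=34 blocked=[2]

Answer: S2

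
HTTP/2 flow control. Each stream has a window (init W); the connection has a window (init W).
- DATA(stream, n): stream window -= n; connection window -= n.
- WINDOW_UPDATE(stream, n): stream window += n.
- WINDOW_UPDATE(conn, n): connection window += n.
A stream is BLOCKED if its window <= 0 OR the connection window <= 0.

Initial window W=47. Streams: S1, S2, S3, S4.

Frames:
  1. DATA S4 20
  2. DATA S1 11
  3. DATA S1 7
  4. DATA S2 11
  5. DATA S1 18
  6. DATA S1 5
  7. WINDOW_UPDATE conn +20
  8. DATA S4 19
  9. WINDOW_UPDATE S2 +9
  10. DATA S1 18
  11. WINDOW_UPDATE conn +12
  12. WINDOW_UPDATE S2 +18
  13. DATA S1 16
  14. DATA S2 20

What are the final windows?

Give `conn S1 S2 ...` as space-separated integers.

Op 1: conn=27 S1=47 S2=47 S3=47 S4=27 blocked=[]
Op 2: conn=16 S1=36 S2=47 S3=47 S4=27 blocked=[]
Op 3: conn=9 S1=29 S2=47 S3=47 S4=27 blocked=[]
Op 4: conn=-2 S1=29 S2=36 S3=47 S4=27 blocked=[1, 2, 3, 4]
Op 5: conn=-20 S1=11 S2=36 S3=47 S4=27 blocked=[1, 2, 3, 4]
Op 6: conn=-25 S1=6 S2=36 S3=47 S4=27 blocked=[1, 2, 3, 4]
Op 7: conn=-5 S1=6 S2=36 S3=47 S4=27 blocked=[1, 2, 3, 4]
Op 8: conn=-24 S1=6 S2=36 S3=47 S4=8 blocked=[1, 2, 3, 4]
Op 9: conn=-24 S1=6 S2=45 S3=47 S4=8 blocked=[1, 2, 3, 4]
Op 10: conn=-42 S1=-12 S2=45 S3=47 S4=8 blocked=[1, 2, 3, 4]
Op 11: conn=-30 S1=-12 S2=45 S3=47 S4=8 blocked=[1, 2, 3, 4]
Op 12: conn=-30 S1=-12 S2=63 S3=47 S4=8 blocked=[1, 2, 3, 4]
Op 13: conn=-46 S1=-28 S2=63 S3=47 S4=8 blocked=[1, 2, 3, 4]
Op 14: conn=-66 S1=-28 S2=43 S3=47 S4=8 blocked=[1, 2, 3, 4]

Answer: -66 -28 43 47 8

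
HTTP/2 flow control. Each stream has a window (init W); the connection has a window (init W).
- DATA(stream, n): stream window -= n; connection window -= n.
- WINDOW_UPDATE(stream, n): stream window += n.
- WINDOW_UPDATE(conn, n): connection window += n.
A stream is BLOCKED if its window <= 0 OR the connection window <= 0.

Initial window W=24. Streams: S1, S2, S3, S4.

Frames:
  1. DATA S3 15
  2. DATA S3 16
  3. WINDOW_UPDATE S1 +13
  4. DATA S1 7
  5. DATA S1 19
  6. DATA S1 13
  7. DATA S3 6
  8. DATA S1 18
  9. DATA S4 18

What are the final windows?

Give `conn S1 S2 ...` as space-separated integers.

Op 1: conn=9 S1=24 S2=24 S3=9 S4=24 blocked=[]
Op 2: conn=-7 S1=24 S2=24 S3=-7 S4=24 blocked=[1, 2, 3, 4]
Op 3: conn=-7 S1=37 S2=24 S3=-7 S4=24 blocked=[1, 2, 3, 4]
Op 4: conn=-14 S1=30 S2=24 S3=-7 S4=24 blocked=[1, 2, 3, 4]
Op 5: conn=-33 S1=11 S2=24 S3=-7 S4=24 blocked=[1, 2, 3, 4]
Op 6: conn=-46 S1=-2 S2=24 S3=-7 S4=24 blocked=[1, 2, 3, 4]
Op 7: conn=-52 S1=-2 S2=24 S3=-13 S4=24 blocked=[1, 2, 3, 4]
Op 8: conn=-70 S1=-20 S2=24 S3=-13 S4=24 blocked=[1, 2, 3, 4]
Op 9: conn=-88 S1=-20 S2=24 S3=-13 S4=6 blocked=[1, 2, 3, 4]

Answer: -88 -20 24 -13 6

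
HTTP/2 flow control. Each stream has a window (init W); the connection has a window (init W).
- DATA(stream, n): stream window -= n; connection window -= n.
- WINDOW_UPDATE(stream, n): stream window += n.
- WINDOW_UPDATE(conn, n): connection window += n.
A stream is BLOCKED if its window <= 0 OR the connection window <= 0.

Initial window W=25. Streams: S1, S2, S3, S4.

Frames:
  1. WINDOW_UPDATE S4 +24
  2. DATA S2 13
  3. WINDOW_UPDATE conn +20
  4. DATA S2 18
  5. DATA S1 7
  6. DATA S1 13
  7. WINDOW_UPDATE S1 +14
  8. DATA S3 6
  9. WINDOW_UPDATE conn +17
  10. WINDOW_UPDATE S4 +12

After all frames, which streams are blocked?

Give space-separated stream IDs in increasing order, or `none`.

Answer: S2

Derivation:
Op 1: conn=25 S1=25 S2=25 S3=25 S4=49 blocked=[]
Op 2: conn=12 S1=25 S2=12 S3=25 S4=49 blocked=[]
Op 3: conn=32 S1=25 S2=12 S3=25 S4=49 blocked=[]
Op 4: conn=14 S1=25 S2=-6 S3=25 S4=49 blocked=[2]
Op 5: conn=7 S1=18 S2=-6 S3=25 S4=49 blocked=[2]
Op 6: conn=-6 S1=5 S2=-6 S3=25 S4=49 blocked=[1, 2, 3, 4]
Op 7: conn=-6 S1=19 S2=-6 S3=25 S4=49 blocked=[1, 2, 3, 4]
Op 8: conn=-12 S1=19 S2=-6 S3=19 S4=49 blocked=[1, 2, 3, 4]
Op 9: conn=5 S1=19 S2=-6 S3=19 S4=49 blocked=[2]
Op 10: conn=5 S1=19 S2=-6 S3=19 S4=61 blocked=[2]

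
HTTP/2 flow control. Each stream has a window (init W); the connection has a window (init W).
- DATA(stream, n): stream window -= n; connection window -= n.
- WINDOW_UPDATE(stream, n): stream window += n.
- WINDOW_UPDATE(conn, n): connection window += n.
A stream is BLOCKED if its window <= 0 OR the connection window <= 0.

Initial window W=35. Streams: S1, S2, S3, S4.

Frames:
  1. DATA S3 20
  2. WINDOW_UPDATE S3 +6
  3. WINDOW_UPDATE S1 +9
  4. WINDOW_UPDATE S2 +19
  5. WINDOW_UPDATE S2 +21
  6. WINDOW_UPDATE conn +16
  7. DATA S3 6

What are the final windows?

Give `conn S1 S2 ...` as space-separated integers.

Op 1: conn=15 S1=35 S2=35 S3=15 S4=35 blocked=[]
Op 2: conn=15 S1=35 S2=35 S3=21 S4=35 blocked=[]
Op 3: conn=15 S1=44 S2=35 S3=21 S4=35 blocked=[]
Op 4: conn=15 S1=44 S2=54 S3=21 S4=35 blocked=[]
Op 5: conn=15 S1=44 S2=75 S3=21 S4=35 blocked=[]
Op 6: conn=31 S1=44 S2=75 S3=21 S4=35 blocked=[]
Op 7: conn=25 S1=44 S2=75 S3=15 S4=35 blocked=[]

Answer: 25 44 75 15 35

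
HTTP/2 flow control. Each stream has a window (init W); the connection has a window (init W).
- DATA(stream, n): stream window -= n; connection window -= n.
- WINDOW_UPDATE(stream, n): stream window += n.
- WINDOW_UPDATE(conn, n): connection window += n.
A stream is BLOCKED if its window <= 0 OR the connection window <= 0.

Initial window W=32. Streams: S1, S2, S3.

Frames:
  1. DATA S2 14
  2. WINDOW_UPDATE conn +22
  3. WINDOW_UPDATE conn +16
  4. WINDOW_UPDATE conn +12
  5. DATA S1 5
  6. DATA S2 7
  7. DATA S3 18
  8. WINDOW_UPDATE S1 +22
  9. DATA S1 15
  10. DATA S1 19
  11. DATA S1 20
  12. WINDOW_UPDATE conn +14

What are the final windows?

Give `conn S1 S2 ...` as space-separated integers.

Answer: -2 -5 11 14

Derivation:
Op 1: conn=18 S1=32 S2=18 S3=32 blocked=[]
Op 2: conn=40 S1=32 S2=18 S3=32 blocked=[]
Op 3: conn=56 S1=32 S2=18 S3=32 blocked=[]
Op 4: conn=68 S1=32 S2=18 S3=32 blocked=[]
Op 5: conn=63 S1=27 S2=18 S3=32 blocked=[]
Op 6: conn=56 S1=27 S2=11 S3=32 blocked=[]
Op 7: conn=38 S1=27 S2=11 S3=14 blocked=[]
Op 8: conn=38 S1=49 S2=11 S3=14 blocked=[]
Op 9: conn=23 S1=34 S2=11 S3=14 blocked=[]
Op 10: conn=4 S1=15 S2=11 S3=14 blocked=[]
Op 11: conn=-16 S1=-5 S2=11 S3=14 blocked=[1, 2, 3]
Op 12: conn=-2 S1=-5 S2=11 S3=14 blocked=[1, 2, 3]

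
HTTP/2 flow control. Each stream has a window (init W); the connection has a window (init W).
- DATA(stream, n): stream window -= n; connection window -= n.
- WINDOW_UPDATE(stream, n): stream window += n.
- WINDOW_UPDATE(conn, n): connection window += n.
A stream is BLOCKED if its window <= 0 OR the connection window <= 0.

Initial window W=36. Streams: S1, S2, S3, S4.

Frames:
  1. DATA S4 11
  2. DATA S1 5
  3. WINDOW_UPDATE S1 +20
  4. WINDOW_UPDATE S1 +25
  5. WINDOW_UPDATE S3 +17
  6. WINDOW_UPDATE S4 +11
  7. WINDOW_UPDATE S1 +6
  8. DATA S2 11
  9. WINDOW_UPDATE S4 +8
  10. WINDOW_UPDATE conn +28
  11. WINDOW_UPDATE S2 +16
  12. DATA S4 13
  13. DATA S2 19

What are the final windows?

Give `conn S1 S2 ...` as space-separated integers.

Op 1: conn=25 S1=36 S2=36 S3=36 S4=25 blocked=[]
Op 2: conn=20 S1=31 S2=36 S3=36 S4=25 blocked=[]
Op 3: conn=20 S1=51 S2=36 S3=36 S4=25 blocked=[]
Op 4: conn=20 S1=76 S2=36 S3=36 S4=25 blocked=[]
Op 5: conn=20 S1=76 S2=36 S3=53 S4=25 blocked=[]
Op 6: conn=20 S1=76 S2=36 S3=53 S4=36 blocked=[]
Op 7: conn=20 S1=82 S2=36 S3=53 S4=36 blocked=[]
Op 8: conn=9 S1=82 S2=25 S3=53 S4=36 blocked=[]
Op 9: conn=9 S1=82 S2=25 S3=53 S4=44 blocked=[]
Op 10: conn=37 S1=82 S2=25 S3=53 S4=44 blocked=[]
Op 11: conn=37 S1=82 S2=41 S3=53 S4=44 blocked=[]
Op 12: conn=24 S1=82 S2=41 S3=53 S4=31 blocked=[]
Op 13: conn=5 S1=82 S2=22 S3=53 S4=31 blocked=[]

Answer: 5 82 22 53 31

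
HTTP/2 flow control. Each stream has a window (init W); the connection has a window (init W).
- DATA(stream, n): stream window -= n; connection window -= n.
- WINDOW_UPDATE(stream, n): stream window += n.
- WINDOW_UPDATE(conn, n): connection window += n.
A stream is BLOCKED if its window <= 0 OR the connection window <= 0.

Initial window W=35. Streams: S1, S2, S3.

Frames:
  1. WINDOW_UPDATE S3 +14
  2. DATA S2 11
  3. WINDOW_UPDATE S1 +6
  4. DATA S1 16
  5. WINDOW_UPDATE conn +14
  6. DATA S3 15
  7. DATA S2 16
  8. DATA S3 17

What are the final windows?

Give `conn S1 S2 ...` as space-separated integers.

Answer: -26 25 8 17

Derivation:
Op 1: conn=35 S1=35 S2=35 S3=49 blocked=[]
Op 2: conn=24 S1=35 S2=24 S3=49 blocked=[]
Op 3: conn=24 S1=41 S2=24 S3=49 blocked=[]
Op 4: conn=8 S1=25 S2=24 S3=49 blocked=[]
Op 5: conn=22 S1=25 S2=24 S3=49 blocked=[]
Op 6: conn=7 S1=25 S2=24 S3=34 blocked=[]
Op 7: conn=-9 S1=25 S2=8 S3=34 blocked=[1, 2, 3]
Op 8: conn=-26 S1=25 S2=8 S3=17 blocked=[1, 2, 3]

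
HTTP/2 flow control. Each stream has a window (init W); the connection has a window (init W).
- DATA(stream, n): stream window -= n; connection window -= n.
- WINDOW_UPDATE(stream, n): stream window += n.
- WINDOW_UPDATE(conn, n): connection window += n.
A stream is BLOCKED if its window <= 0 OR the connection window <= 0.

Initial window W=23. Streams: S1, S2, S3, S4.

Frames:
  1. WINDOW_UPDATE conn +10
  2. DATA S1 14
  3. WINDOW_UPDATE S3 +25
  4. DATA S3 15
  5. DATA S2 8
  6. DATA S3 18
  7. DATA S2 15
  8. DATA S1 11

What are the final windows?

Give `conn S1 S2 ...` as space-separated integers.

Answer: -48 -2 0 15 23

Derivation:
Op 1: conn=33 S1=23 S2=23 S3=23 S4=23 blocked=[]
Op 2: conn=19 S1=9 S2=23 S3=23 S4=23 blocked=[]
Op 3: conn=19 S1=9 S2=23 S3=48 S4=23 blocked=[]
Op 4: conn=4 S1=9 S2=23 S3=33 S4=23 blocked=[]
Op 5: conn=-4 S1=9 S2=15 S3=33 S4=23 blocked=[1, 2, 3, 4]
Op 6: conn=-22 S1=9 S2=15 S3=15 S4=23 blocked=[1, 2, 3, 4]
Op 7: conn=-37 S1=9 S2=0 S3=15 S4=23 blocked=[1, 2, 3, 4]
Op 8: conn=-48 S1=-2 S2=0 S3=15 S4=23 blocked=[1, 2, 3, 4]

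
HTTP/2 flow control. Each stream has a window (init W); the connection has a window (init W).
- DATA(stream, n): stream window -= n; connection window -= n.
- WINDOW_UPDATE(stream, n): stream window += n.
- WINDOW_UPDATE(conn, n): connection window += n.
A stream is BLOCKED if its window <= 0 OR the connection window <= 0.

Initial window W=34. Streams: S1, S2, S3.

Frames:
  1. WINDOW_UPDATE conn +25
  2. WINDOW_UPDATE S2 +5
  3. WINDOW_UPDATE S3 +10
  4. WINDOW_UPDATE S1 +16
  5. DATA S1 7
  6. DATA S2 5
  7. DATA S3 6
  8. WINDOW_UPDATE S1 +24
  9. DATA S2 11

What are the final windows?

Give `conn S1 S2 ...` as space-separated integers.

Answer: 30 67 23 38

Derivation:
Op 1: conn=59 S1=34 S2=34 S3=34 blocked=[]
Op 2: conn=59 S1=34 S2=39 S3=34 blocked=[]
Op 3: conn=59 S1=34 S2=39 S3=44 blocked=[]
Op 4: conn=59 S1=50 S2=39 S3=44 blocked=[]
Op 5: conn=52 S1=43 S2=39 S3=44 blocked=[]
Op 6: conn=47 S1=43 S2=34 S3=44 blocked=[]
Op 7: conn=41 S1=43 S2=34 S3=38 blocked=[]
Op 8: conn=41 S1=67 S2=34 S3=38 blocked=[]
Op 9: conn=30 S1=67 S2=23 S3=38 blocked=[]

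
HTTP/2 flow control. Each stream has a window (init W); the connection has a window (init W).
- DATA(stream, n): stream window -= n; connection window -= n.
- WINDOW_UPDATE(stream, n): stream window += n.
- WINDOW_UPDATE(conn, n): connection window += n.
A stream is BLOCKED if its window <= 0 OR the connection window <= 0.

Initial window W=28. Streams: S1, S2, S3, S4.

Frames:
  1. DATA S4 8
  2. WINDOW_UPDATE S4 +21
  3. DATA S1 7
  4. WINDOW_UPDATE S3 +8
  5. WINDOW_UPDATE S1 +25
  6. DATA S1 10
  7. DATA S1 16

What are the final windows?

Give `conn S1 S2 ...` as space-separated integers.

Op 1: conn=20 S1=28 S2=28 S3=28 S4=20 blocked=[]
Op 2: conn=20 S1=28 S2=28 S3=28 S4=41 blocked=[]
Op 3: conn=13 S1=21 S2=28 S3=28 S4=41 blocked=[]
Op 4: conn=13 S1=21 S2=28 S3=36 S4=41 blocked=[]
Op 5: conn=13 S1=46 S2=28 S3=36 S4=41 blocked=[]
Op 6: conn=3 S1=36 S2=28 S3=36 S4=41 blocked=[]
Op 7: conn=-13 S1=20 S2=28 S3=36 S4=41 blocked=[1, 2, 3, 4]

Answer: -13 20 28 36 41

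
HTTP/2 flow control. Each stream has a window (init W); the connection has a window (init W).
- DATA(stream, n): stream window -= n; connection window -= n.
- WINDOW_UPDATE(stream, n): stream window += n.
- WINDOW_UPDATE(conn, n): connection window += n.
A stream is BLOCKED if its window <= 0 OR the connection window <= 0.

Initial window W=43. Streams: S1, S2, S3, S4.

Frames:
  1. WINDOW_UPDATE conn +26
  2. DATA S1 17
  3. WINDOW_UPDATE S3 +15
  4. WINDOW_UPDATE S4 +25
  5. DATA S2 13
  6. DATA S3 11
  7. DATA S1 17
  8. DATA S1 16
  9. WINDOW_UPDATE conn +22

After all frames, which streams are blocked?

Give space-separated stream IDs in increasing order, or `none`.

Op 1: conn=69 S1=43 S2=43 S3=43 S4=43 blocked=[]
Op 2: conn=52 S1=26 S2=43 S3=43 S4=43 blocked=[]
Op 3: conn=52 S1=26 S2=43 S3=58 S4=43 blocked=[]
Op 4: conn=52 S1=26 S2=43 S3=58 S4=68 blocked=[]
Op 5: conn=39 S1=26 S2=30 S3=58 S4=68 blocked=[]
Op 6: conn=28 S1=26 S2=30 S3=47 S4=68 blocked=[]
Op 7: conn=11 S1=9 S2=30 S3=47 S4=68 blocked=[]
Op 8: conn=-5 S1=-7 S2=30 S3=47 S4=68 blocked=[1, 2, 3, 4]
Op 9: conn=17 S1=-7 S2=30 S3=47 S4=68 blocked=[1]

Answer: S1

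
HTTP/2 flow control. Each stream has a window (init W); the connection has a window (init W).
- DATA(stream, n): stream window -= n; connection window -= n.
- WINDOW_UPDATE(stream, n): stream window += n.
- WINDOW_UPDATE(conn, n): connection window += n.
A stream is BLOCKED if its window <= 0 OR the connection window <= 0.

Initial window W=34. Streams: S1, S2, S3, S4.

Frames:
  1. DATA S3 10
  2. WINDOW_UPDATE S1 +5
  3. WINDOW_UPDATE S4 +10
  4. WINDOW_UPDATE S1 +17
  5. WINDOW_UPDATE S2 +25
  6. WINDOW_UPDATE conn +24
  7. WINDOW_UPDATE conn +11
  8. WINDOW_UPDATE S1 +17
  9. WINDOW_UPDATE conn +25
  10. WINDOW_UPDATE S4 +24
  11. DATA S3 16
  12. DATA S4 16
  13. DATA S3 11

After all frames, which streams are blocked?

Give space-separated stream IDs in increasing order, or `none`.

Op 1: conn=24 S1=34 S2=34 S3=24 S4=34 blocked=[]
Op 2: conn=24 S1=39 S2=34 S3=24 S4=34 blocked=[]
Op 3: conn=24 S1=39 S2=34 S3=24 S4=44 blocked=[]
Op 4: conn=24 S1=56 S2=34 S3=24 S4=44 blocked=[]
Op 5: conn=24 S1=56 S2=59 S3=24 S4=44 blocked=[]
Op 6: conn=48 S1=56 S2=59 S3=24 S4=44 blocked=[]
Op 7: conn=59 S1=56 S2=59 S3=24 S4=44 blocked=[]
Op 8: conn=59 S1=73 S2=59 S3=24 S4=44 blocked=[]
Op 9: conn=84 S1=73 S2=59 S3=24 S4=44 blocked=[]
Op 10: conn=84 S1=73 S2=59 S3=24 S4=68 blocked=[]
Op 11: conn=68 S1=73 S2=59 S3=8 S4=68 blocked=[]
Op 12: conn=52 S1=73 S2=59 S3=8 S4=52 blocked=[]
Op 13: conn=41 S1=73 S2=59 S3=-3 S4=52 blocked=[3]

Answer: S3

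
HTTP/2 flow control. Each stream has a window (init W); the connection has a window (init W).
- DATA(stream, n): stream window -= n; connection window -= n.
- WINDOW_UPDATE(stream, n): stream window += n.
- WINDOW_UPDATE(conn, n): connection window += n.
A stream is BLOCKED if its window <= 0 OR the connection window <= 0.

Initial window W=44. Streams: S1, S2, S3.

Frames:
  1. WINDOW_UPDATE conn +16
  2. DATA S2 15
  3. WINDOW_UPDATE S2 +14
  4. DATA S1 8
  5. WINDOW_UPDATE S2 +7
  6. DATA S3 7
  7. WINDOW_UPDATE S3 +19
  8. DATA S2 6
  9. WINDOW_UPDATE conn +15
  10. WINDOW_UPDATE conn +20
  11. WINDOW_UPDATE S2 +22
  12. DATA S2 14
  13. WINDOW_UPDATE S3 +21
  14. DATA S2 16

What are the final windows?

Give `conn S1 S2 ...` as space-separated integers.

Answer: 29 36 36 77

Derivation:
Op 1: conn=60 S1=44 S2=44 S3=44 blocked=[]
Op 2: conn=45 S1=44 S2=29 S3=44 blocked=[]
Op 3: conn=45 S1=44 S2=43 S3=44 blocked=[]
Op 4: conn=37 S1=36 S2=43 S3=44 blocked=[]
Op 5: conn=37 S1=36 S2=50 S3=44 blocked=[]
Op 6: conn=30 S1=36 S2=50 S3=37 blocked=[]
Op 7: conn=30 S1=36 S2=50 S3=56 blocked=[]
Op 8: conn=24 S1=36 S2=44 S3=56 blocked=[]
Op 9: conn=39 S1=36 S2=44 S3=56 blocked=[]
Op 10: conn=59 S1=36 S2=44 S3=56 blocked=[]
Op 11: conn=59 S1=36 S2=66 S3=56 blocked=[]
Op 12: conn=45 S1=36 S2=52 S3=56 blocked=[]
Op 13: conn=45 S1=36 S2=52 S3=77 blocked=[]
Op 14: conn=29 S1=36 S2=36 S3=77 blocked=[]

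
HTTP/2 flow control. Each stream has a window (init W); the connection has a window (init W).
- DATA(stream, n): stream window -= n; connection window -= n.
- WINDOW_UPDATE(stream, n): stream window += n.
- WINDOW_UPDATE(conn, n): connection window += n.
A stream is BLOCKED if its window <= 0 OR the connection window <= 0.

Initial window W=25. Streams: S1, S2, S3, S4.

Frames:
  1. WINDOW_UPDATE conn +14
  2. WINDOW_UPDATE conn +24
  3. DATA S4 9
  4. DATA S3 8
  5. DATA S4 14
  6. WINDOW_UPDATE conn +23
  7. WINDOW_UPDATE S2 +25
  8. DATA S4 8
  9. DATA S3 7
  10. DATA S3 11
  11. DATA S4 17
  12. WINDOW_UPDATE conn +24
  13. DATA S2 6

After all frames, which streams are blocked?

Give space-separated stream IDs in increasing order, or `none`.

Answer: S3 S4

Derivation:
Op 1: conn=39 S1=25 S2=25 S3=25 S4=25 blocked=[]
Op 2: conn=63 S1=25 S2=25 S3=25 S4=25 blocked=[]
Op 3: conn=54 S1=25 S2=25 S3=25 S4=16 blocked=[]
Op 4: conn=46 S1=25 S2=25 S3=17 S4=16 blocked=[]
Op 5: conn=32 S1=25 S2=25 S3=17 S4=2 blocked=[]
Op 6: conn=55 S1=25 S2=25 S3=17 S4=2 blocked=[]
Op 7: conn=55 S1=25 S2=50 S3=17 S4=2 blocked=[]
Op 8: conn=47 S1=25 S2=50 S3=17 S4=-6 blocked=[4]
Op 9: conn=40 S1=25 S2=50 S3=10 S4=-6 blocked=[4]
Op 10: conn=29 S1=25 S2=50 S3=-1 S4=-6 blocked=[3, 4]
Op 11: conn=12 S1=25 S2=50 S3=-1 S4=-23 blocked=[3, 4]
Op 12: conn=36 S1=25 S2=50 S3=-1 S4=-23 blocked=[3, 4]
Op 13: conn=30 S1=25 S2=44 S3=-1 S4=-23 blocked=[3, 4]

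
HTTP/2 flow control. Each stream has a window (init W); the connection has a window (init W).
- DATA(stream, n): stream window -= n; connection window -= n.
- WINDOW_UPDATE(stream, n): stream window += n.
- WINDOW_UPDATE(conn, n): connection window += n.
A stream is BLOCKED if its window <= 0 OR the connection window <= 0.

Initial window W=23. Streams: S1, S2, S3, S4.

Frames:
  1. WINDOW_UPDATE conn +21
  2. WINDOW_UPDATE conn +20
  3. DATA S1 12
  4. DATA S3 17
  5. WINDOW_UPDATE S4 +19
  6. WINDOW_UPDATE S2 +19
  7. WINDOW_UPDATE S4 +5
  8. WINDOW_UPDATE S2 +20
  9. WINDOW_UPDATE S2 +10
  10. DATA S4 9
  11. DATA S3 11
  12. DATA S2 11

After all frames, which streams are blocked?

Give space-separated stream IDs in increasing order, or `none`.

Answer: S3

Derivation:
Op 1: conn=44 S1=23 S2=23 S3=23 S4=23 blocked=[]
Op 2: conn=64 S1=23 S2=23 S3=23 S4=23 blocked=[]
Op 3: conn=52 S1=11 S2=23 S3=23 S4=23 blocked=[]
Op 4: conn=35 S1=11 S2=23 S3=6 S4=23 blocked=[]
Op 5: conn=35 S1=11 S2=23 S3=6 S4=42 blocked=[]
Op 6: conn=35 S1=11 S2=42 S3=6 S4=42 blocked=[]
Op 7: conn=35 S1=11 S2=42 S3=6 S4=47 blocked=[]
Op 8: conn=35 S1=11 S2=62 S3=6 S4=47 blocked=[]
Op 9: conn=35 S1=11 S2=72 S3=6 S4=47 blocked=[]
Op 10: conn=26 S1=11 S2=72 S3=6 S4=38 blocked=[]
Op 11: conn=15 S1=11 S2=72 S3=-5 S4=38 blocked=[3]
Op 12: conn=4 S1=11 S2=61 S3=-5 S4=38 blocked=[3]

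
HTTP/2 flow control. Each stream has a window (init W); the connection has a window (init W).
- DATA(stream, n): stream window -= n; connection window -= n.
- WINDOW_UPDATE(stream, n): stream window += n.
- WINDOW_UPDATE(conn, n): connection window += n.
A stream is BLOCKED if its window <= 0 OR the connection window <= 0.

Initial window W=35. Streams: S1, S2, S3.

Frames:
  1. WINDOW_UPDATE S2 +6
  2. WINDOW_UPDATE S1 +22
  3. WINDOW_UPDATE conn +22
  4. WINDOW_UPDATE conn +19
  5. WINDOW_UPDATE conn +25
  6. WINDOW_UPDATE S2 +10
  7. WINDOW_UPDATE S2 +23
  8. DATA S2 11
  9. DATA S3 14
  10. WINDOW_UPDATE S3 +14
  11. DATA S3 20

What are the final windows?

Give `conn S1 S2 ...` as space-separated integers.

Op 1: conn=35 S1=35 S2=41 S3=35 blocked=[]
Op 2: conn=35 S1=57 S2=41 S3=35 blocked=[]
Op 3: conn=57 S1=57 S2=41 S3=35 blocked=[]
Op 4: conn=76 S1=57 S2=41 S3=35 blocked=[]
Op 5: conn=101 S1=57 S2=41 S3=35 blocked=[]
Op 6: conn=101 S1=57 S2=51 S3=35 blocked=[]
Op 7: conn=101 S1=57 S2=74 S3=35 blocked=[]
Op 8: conn=90 S1=57 S2=63 S3=35 blocked=[]
Op 9: conn=76 S1=57 S2=63 S3=21 blocked=[]
Op 10: conn=76 S1=57 S2=63 S3=35 blocked=[]
Op 11: conn=56 S1=57 S2=63 S3=15 blocked=[]

Answer: 56 57 63 15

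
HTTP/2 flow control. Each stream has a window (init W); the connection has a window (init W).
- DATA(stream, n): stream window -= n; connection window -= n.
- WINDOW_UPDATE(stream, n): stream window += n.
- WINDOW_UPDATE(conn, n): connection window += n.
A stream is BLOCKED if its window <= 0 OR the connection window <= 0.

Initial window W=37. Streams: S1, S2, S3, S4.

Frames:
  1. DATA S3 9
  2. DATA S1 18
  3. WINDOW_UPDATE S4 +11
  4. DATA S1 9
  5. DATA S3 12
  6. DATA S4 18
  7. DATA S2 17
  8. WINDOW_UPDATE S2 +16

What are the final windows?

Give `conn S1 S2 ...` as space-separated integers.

Answer: -46 10 36 16 30

Derivation:
Op 1: conn=28 S1=37 S2=37 S3=28 S4=37 blocked=[]
Op 2: conn=10 S1=19 S2=37 S3=28 S4=37 blocked=[]
Op 3: conn=10 S1=19 S2=37 S3=28 S4=48 blocked=[]
Op 4: conn=1 S1=10 S2=37 S3=28 S4=48 blocked=[]
Op 5: conn=-11 S1=10 S2=37 S3=16 S4=48 blocked=[1, 2, 3, 4]
Op 6: conn=-29 S1=10 S2=37 S3=16 S4=30 blocked=[1, 2, 3, 4]
Op 7: conn=-46 S1=10 S2=20 S3=16 S4=30 blocked=[1, 2, 3, 4]
Op 8: conn=-46 S1=10 S2=36 S3=16 S4=30 blocked=[1, 2, 3, 4]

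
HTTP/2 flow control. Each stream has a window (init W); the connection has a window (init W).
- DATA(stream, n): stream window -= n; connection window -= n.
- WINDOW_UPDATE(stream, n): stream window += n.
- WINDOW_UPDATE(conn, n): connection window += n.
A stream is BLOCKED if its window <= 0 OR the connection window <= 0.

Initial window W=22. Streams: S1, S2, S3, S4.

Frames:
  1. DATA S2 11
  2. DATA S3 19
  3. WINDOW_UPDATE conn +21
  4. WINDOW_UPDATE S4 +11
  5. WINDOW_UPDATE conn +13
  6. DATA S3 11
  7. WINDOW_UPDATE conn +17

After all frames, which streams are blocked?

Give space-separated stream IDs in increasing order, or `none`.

Op 1: conn=11 S1=22 S2=11 S3=22 S4=22 blocked=[]
Op 2: conn=-8 S1=22 S2=11 S3=3 S4=22 blocked=[1, 2, 3, 4]
Op 3: conn=13 S1=22 S2=11 S3=3 S4=22 blocked=[]
Op 4: conn=13 S1=22 S2=11 S3=3 S4=33 blocked=[]
Op 5: conn=26 S1=22 S2=11 S3=3 S4=33 blocked=[]
Op 6: conn=15 S1=22 S2=11 S3=-8 S4=33 blocked=[3]
Op 7: conn=32 S1=22 S2=11 S3=-8 S4=33 blocked=[3]

Answer: S3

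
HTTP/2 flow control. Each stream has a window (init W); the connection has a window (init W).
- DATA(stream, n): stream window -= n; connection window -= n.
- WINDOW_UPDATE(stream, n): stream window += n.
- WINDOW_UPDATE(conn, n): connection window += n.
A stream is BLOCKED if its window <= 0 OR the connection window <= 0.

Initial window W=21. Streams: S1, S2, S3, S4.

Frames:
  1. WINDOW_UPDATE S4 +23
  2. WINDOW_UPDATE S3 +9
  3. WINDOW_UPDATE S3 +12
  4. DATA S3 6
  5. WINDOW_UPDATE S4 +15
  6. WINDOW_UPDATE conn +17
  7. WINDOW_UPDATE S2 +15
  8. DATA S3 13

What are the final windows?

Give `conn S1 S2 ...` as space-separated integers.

Op 1: conn=21 S1=21 S2=21 S3=21 S4=44 blocked=[]
Op 2: conn=21 S1=21 S2=21 S3=30 S4=44 blocked=[]
Op 3: conn=21 S1=21 S2=21 S3=42 S4=44 blocked=[]
Op 4: conn=15 S1=21 S2=21 S3=36 S4=44 blocked=[]
Op 5: conn=15 S1=21 S2=21 S3=36 S4=59 blocked=[]
Op 6: conn=32 S1=21 S2=21 S3=36 S4=59 blocked=[]
Op 7: conn=32 S1=21 S2=36 S3=36 S4=59 blocked=[]
Op 8: conn=19 S1=21 S2=36 S3=23 S4=59 blocked=[]

Answer: 19 21 36 23 59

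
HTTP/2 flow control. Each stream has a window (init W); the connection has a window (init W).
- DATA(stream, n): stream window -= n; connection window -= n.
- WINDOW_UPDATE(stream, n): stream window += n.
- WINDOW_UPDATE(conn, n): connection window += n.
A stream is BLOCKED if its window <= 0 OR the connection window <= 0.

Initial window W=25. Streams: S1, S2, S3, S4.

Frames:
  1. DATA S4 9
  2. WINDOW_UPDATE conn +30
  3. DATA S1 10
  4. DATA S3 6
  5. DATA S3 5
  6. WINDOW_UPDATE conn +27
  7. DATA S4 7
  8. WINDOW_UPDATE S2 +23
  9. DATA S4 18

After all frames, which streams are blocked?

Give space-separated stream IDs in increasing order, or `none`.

Op 1: conn=16 S1=25 S2=25 S3=25 S4=16 blocked=[]
Op 2: conn=46 S1=25 S2=25 S3=25 S4=16 blocked=[]
Op 3: conn=36 S1=15 S2=25 S3=25 S4=16 blocked=[]
Op 4: conn=30 S1=15 S2=25 S3=19 S4=16 blocked=[]
Op 5: conn=25 S1=15 S2=25 S3=14 S4=16 blocked=[]
Op 6: conn=52 S1=15 S2=25 S3=14 S4=16 blocked=[]
Op 7: conn=45 S1=15 S2=25 S3=14 S4=9 blocked=[]
Op 8: conn=45 S1=15 S2=48 S3=14 S4=9 blocked=[]
Op 9: conn=27 S1=15 S2=48 S3=14 S4=-9 blocked=[4]

Answer: S4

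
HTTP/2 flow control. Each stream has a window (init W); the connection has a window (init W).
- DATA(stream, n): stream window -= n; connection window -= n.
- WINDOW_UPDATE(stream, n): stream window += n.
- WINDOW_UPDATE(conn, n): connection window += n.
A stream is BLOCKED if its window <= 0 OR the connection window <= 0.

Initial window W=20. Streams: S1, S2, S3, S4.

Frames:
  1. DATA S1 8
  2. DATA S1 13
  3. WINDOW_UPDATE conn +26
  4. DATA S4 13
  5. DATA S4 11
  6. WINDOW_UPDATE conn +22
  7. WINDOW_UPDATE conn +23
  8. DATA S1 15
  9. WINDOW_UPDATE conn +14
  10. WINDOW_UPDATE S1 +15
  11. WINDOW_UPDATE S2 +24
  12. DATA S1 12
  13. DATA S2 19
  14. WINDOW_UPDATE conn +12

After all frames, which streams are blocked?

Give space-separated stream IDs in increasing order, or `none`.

Answer: S1 S4

Derivation:
Op 1: conn=12 S1=12 S2=20 S3=20 S4=20 blocked=[]
Op 2: conn=-1 S1=-1 S2=20 S3=20 S4=20 blocked=[1, 2, 3, 4]
Op 3: conn=25 S1=-1 S2=20 S3=20 S4=20 blocked=[1]
Op 4: conn=12 S1=-1 S2=20 S3=20 S4=7 blocked=[1]
Op 5: conn=1 S1=-1 S2=20 S3=20 S4=-4 blocked=[1, 4]
Op 6: conn=23 S1=-1 S2=20 S3=20 S4=-4 blocked=[1, 4]
Op 7: conn=46 S1=-1 S2=20 S3=20 S4=-4 blocked=[1, 4]
Op 8: conn=31 S1=-16 S2=20 S3=20 S4=-4 blocked=[1, 4]
Op 9: conn=45 S1=-16 S2=20 S3=20 S4=-4 blocked=[1, 4]
Op 10: conn=45 S1=-1 S2=20 S3=20 S4=-4 blocked=[1, 4]
Op 11: conn=45 S1=-1 S2=44 S3=20 S4=-4 blocked=[1, 4]
Op 12: conn=33 S1=-13 S2=44 S3=20 S4=-4 blocked=[1, 4]
Op 13: conn=14 S1=-13 S2=25 S3=20 S4=-4 blocked=[1, 4]
Op 14: conn=26 S1=-13 S2=25 S3=20 S4=-4 blocked=[1, 4]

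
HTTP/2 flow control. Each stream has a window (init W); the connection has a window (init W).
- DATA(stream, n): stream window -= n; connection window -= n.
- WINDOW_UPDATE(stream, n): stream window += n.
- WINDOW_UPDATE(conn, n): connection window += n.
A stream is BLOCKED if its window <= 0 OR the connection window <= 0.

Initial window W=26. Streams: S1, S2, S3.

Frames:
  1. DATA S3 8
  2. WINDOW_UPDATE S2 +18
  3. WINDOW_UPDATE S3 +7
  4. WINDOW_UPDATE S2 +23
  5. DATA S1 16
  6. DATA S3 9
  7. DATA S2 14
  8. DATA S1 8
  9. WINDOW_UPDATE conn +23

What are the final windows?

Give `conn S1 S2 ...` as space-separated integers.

Op 1: conn=18 S1=26 S2=26 S3=18 blocked=[]
Op 2: conn=18 S1=26 S2=44 S3=18 blocked=[]
Op 3: conn=18 S1=26 S2=44 S3=25 blocked=[]
Op 4: conn=18 S1=26 S2=67 S3=25 blocked=[]
Op 5: conn=2 S1=10 S2=67 S3=25 blocked=[]
Op 6: conn=-7 S1=10 S2=67 S3=16 blocked=[1, 2, 3]
Op 7: conn=-21 S1=10 S2=53 S3=16 blocked=[1, 2, 3]
Op 8: conn=-29 S1=2 S2=53 S3=16 blocked=[1, 2, 3]
Op 9: conn=-6 S1=2 S2=53 S3=16 blocked=[1, 2, 3]

Answer: -6 2 53 16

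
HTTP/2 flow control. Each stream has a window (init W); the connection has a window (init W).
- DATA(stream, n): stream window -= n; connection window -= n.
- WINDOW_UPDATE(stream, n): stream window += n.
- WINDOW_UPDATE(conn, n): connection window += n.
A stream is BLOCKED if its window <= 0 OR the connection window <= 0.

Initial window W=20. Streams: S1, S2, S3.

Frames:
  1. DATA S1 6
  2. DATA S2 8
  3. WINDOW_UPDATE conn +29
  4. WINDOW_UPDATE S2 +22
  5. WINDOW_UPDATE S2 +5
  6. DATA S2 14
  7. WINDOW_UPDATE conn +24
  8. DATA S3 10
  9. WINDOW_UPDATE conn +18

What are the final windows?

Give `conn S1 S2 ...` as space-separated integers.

Op 1: conn=14 S1=14 S2=20 S3=20 blocked=[]
Op 2: conn=6 S1=14 S2=12 S3=20 blocked=[]
Op 3: conn=35 S1=14 S2=12 S3=20 blocked=[]
Op 4: conn=35 S1=14 S2=34 S3=20 blocked=[]
Op 5: conn=35 S1=14 S2=39 S3=20 blocked=[]
Op 6: conn=21 S1=14 S2=25 S3=20 blocked=[]
Op 7: conn=45 S1=14 S2=25 S3=20 blocked=[]
Op 8: conn=35 S1=14 S2=25 S3=10 blocked=[]
Op 9: conn=53 S1=14 S2=25 S3=10 blocked=[]

Answer: 53 14 25 10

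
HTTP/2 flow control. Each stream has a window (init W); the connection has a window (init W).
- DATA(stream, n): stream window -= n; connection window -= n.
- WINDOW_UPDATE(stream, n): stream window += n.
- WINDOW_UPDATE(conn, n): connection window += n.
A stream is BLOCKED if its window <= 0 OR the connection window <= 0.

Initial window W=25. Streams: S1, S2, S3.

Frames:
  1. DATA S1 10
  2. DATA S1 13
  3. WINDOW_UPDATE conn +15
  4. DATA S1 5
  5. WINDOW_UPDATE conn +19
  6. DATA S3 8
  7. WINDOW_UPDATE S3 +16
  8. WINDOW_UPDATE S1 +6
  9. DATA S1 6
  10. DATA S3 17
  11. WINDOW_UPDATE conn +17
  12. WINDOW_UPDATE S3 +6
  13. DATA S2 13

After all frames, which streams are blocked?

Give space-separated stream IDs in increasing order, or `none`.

Op 1: conn=15 S1=15 S2=25 S3=25 blocked=[]
Op 2: conn=2 S1=2 S2=25 S3=25 blocked=[]
Op 3: conn=17 S1=2 S2=25 S3=25 blocked=[]
Op 4: conn=12 S1=-3 S2=25 S3=25 blocked=[1]
Op 5: conn=31 S1=-3 S2=25 S3=25 blocked=[1]
Op 6: conn=23 S1=-3 S2=25 S3=17 blocked=[1]
Op 7: conn=23 S1=-3 S2=25 S3=33 blocked=[1]
Op 8: conn=23 S1=3 S2=25 S3=33 blocked=[]
Op 9: conn=17 S1=-3 S2=25 S3=33 blocked=[1]
Op 10: conn=0 S1=-3 S2=25 S3=16 blocked=[1, 2, 3]
Op 11: conn=17 S1=-3 S2=25 S3=16 blocked=[1]
Op 12: conn=17 S1=-3 S2=25 S3=22 blocked=[1]
Op 13: conn=4 S1=-3 S2=12 S3=22 blocked=[1]

Answer: S1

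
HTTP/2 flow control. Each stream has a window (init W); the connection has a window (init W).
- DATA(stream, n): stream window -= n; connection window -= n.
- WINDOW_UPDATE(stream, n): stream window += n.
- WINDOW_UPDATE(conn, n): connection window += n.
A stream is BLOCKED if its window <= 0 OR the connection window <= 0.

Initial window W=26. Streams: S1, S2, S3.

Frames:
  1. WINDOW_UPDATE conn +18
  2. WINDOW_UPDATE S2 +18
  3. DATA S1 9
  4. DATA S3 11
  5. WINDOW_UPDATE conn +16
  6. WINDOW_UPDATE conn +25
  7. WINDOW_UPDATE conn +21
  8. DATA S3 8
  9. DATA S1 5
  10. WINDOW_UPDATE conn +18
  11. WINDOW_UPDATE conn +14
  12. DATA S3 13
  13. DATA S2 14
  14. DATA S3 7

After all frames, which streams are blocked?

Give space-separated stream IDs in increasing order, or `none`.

Op 1: conn=44 S1=26 S2=26 S3=26 blocked=[]
Op 2: conn=44 S1=26 S2=44 S3=26 blocked=[]
Op 3: conn=35 S1=17 S2=44 S3=26 blocked=[]
Op 4: conn=24 S1=17 S2=44 S3=15 blocked=[]
Op 5: conn=40 S1=17 S2=44 S3=15 blocked=[]
Op 6: conn=65 S1=17 S2=44 S3=15 blocked=[]
Op 7: conn=86 S1=17 S2=44 S3=15 blocked=[]
Op 8: conn=78 S1=17 S2=44 S3=7 blocked=[]
Op 9: conn=73 S1=12 S2=44 S3=7 blocked=[]
Op 10: conn=91 S1=12 S2=44 S3=7 blocked=[]
Op 11: conn=105 S1=12 S2=44 S3=7 blocked=[]
Op 12: conn=92 S1=12 S2=44 S3=-6 blocked=[3]
Op 13: conn=78 S1=12 S2=30 S3=-6 blocked=[3]
Op 14: conn=71 S1=12 S2=30 S3=-13 blocked=[3]

Answer: S3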